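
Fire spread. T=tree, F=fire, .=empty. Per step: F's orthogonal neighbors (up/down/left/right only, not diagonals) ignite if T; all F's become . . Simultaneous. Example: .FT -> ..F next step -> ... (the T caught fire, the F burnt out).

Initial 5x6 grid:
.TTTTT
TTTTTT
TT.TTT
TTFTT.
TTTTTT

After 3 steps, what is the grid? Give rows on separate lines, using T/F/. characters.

Step 1: 3 trees catch fire, 1 burn out
  .TTTTT
  TTTTTT
  TT.TTT
  TF.FT.
  TTFTTT
Step 2: 6 trees catch fire, 3 burn out
  .TTTTT
  TTTTTT
  TF.FTT
  F...F.
  TF.FTT
Step 3: 6 trees catch fire, 6 burn out
  .TTTTT
  TFTFTT
  F...FT
  ......
  F...FT

.TTTTT
TFTFTT
F...FT
......
F...FT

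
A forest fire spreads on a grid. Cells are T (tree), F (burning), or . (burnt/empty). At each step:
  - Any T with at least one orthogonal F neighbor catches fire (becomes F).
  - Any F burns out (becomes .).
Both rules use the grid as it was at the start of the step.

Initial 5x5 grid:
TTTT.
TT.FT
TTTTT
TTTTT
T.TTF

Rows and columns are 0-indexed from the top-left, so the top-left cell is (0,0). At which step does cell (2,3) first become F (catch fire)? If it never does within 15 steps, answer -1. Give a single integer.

Step 1: cell (2,3)='F' (+5 fires, +2 burnt)
  -> target ignites at step 1
Step 2: cell (2,3)='.' (+5 fires, +5 burnt)
Step 3: cell (2,3)='.' (+3 fires, +5 burnt)
Step 4: cell (2,3)='.' (+4 fires, +3 burnt)
Step 5: cell (2,3)='.' (+2 fires, +4 burnt)
Step 6: cell (2,3)='.' (+1 fires, +2 burnt)
Step 7: cell (2,3)='.' (+0 fires, +1 burnt)
  fire out at step 7

1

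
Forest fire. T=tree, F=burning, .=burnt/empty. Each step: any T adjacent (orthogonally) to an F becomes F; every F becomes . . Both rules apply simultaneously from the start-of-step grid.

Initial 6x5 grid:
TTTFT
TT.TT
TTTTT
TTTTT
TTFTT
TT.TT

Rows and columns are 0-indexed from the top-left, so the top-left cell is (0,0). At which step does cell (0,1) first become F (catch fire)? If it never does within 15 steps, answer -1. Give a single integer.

Step 1: cell (0,1)='T' (+6 fires, +2 burnt)
Step 2: cell (0,1)='F' (+10 fires, +6 burnt)
  -> target ignites at step 2
Step 3: cell (0,1)='.' (+8 fires, +10 burnt)
Step 4: cell (0,1)='.' (+2 fires, +8 burnt)
Step 5: cell (0,1)='.' (+0 fires, +2 burnt)
  fire out at step 5

2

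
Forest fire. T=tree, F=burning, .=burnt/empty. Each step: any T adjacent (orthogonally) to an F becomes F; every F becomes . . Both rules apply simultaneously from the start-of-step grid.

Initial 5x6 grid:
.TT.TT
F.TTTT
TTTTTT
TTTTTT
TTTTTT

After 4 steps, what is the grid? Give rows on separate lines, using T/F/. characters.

Step 1: 1 trees catch fire, 1 burn out
  .TT.TT
  ..TTTT
  FTTTTT
  TTTTTT
  TTTTTT
Step 2: 2 trees catch fire, 1 burn out
  .TT.TT
  ..TTTT
  .FTTTT
  FTTTTT
  TTTTTT
Step 3: 3 trees catch fire, 2 burn out
  .TT.TT
  ..TTTT
  ..FTTT
  .FTTTT
  FTTTTT
Step 4: 4 trees catch fire, 3 burn out
  .TT.TT
  ..FTTT
  ...FTT
  ..FTTT
  .FTTTT

.TT.TT
..FTTT
...FTT
..FTTT
.FTTTT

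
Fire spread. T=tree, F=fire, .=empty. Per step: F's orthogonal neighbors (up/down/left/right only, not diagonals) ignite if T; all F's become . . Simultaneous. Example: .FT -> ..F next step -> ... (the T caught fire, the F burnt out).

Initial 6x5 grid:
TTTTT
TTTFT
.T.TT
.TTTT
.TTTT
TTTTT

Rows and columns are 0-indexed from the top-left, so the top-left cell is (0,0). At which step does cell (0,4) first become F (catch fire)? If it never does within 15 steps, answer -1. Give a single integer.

Step 1: cell (0,4)='T' (+4 fires, +1 burnt)
Step 2: cell (0,4)='F' (+5 fires, +4 burnt)
  -> target ignites at step 2
Step 3: cell (0,4)='.' (+6 fires, +5 burnt)
Step 4: cell (0,4)='.' (+5 fires, +6 burnt)
Step 5: cell (0,4)='.' (+3 fires, +5 burnt)
Step 6: cell (0,4)='.' (+1 fires, +3 burnt)
Step 7: cell (0,4)='.' (+1 fires, +1 burnt)
Step 8: cell (0,4)='.' (+0 fires, +1 burnt)
  fire out at step 8

2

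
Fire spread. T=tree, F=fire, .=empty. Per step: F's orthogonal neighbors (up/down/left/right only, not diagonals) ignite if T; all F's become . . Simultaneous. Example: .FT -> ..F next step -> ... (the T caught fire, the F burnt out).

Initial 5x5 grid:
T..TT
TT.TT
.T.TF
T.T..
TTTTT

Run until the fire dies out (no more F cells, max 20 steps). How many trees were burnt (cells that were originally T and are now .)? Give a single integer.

Answer: 5

Derivation:
Step 1: +2 fires, +1 burnt (F count now 2)
Step 2: +2 fires, +2 burnt (F count now 2)
Step 3: +1 fires, +2 burnt (F count now 1)
Step 4: +0 fires, +1 burnt (F count now 0)
Fire out after step 4
Initially T: 16, now '.': 14
Total burnt (originally-T cells now '.'): 5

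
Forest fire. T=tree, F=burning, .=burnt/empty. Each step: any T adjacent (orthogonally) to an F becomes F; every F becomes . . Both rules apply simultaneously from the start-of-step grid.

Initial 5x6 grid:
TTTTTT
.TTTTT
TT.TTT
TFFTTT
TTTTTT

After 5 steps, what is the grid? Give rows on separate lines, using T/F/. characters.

Step 1: 5 trees catch fire, 2 burn out
  TTTTTT
  .TTTTT
  TF.TTT
  F..FTT
  TFFTTT
Step 2: 6 trees catch fire, 5 burn out
  TTTTTT
  .FTTTT
  F..FTT
  ....FT
  F..FTT
Step 3: 6 trees catch fire, 6 burn out
  TFTTTT
  ..FFTT
  ....FT
  .....F
  ....FT
Step 4: 6 trees catch fire, 6 burn out
  F.FFTT
  ....FT
  .....F
  ......
  .....F
Step 5: 2 trees catch fire, 6 burn out
  ....FT
  .....F
  ......
  ......
  ......

....FT
.....F
......
......
......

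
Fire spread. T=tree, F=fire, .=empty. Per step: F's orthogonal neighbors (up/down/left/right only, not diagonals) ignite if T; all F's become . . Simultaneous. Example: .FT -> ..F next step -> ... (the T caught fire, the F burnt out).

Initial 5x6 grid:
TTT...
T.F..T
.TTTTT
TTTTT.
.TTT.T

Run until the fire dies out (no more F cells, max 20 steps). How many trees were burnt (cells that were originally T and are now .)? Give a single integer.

Answer: 18

Derivation:
Step 1: +2 fires, +1 burnt (F count now 2)
Step 2: +4 fires, +2 burnt (F count now 4)
Step 3: +5 fires, +4 burnt (F count now 5)
Step 4: +6 fires, +5 burnt (F count now 6)
Step 5: +1 fires, +6 burnt (F count now 1)
Step 6: +0 fires, +1 burnt (F count now 0)
Fire out after step 6
Initially T: 19, now '.': 29
Total burnt (originally-T cells now '.'): 18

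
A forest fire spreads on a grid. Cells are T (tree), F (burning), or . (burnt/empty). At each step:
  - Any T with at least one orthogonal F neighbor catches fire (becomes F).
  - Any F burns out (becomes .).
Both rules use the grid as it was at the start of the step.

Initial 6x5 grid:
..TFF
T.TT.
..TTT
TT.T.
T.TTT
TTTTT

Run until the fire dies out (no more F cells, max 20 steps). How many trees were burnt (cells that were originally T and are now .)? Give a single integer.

Step 1: +2 fires, +2 burnt (F count now 2)
Step 2: +2 fires, +2 burnt (F count now 2)
Step 3: +3 fires, +2 burnt (F count now 3)
Step 4: +1 fires, +3 burnt (F count now 1)
Step 5: +3 fires, +1 burnt (F count now 3)
Step 6: +2 fires, +3 burnt (F count now 2)
Step 7: +1 fires, +2 burnt (F count now 1)
Step 8: +1 fires, +1 burnt (F count now 1)
Step 9: +1 fires, +1 burnt (F count now 1)
Step 10: +1 fires, +1 burnt (F count now 1)
Step 11: +1 fires, +1 burnt (F count now 1)
Step 12: +0 fires, +1 burnt (F count now 0)
Fire out after step 12
Initially T: 19, now '.': 29
Total burnt (originally-T cells now '.'): 18

Answer: 18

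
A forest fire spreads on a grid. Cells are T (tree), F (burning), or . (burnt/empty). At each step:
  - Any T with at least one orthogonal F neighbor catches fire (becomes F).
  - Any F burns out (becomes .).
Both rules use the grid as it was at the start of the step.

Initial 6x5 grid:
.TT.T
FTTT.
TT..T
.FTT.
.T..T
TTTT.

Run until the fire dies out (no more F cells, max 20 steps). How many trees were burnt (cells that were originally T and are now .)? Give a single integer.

Step 1: +5 fires, +2 burnt (F count now 5)
Step 2: +4 fires, +5 burnt (F count now 4)
Step 3: +4 fires, +4 burnt (F count now 4)
Step 4: +1 fires, +4 burnt (F count now 1)
Step 5: +0 fires, +1 burnt (F count now 0)
Fire out after step 5
Initially T: 17, now '.': 27
Total burnt (originally-T cells now '.'): 14

Answer: 14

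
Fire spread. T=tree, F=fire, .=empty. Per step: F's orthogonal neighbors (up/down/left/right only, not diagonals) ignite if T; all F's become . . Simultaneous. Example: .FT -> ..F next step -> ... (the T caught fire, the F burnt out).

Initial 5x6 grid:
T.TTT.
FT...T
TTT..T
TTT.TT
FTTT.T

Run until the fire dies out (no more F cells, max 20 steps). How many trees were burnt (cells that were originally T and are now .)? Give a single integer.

Step 1: +5 fires, +2 burnt (F count now 5)
Step 2: +3 fires, +5 burnt (F count now 3)
Step 3: +3 fires, +3 burnt (F count now 3)
Step 4: +0 fires, +3 burnt (F count now 0)
Fire out after step 4
Initially T: 19, now '.': 22
Total burnt (originally-T cells now '.'): 11

Answer: 11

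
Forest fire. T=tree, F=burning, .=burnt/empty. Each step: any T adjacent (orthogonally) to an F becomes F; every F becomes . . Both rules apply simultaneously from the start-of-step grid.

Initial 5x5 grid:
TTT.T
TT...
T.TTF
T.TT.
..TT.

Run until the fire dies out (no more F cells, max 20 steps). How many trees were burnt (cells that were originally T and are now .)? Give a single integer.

Answer: 6

Derivation:
Step 1: +1 fires, +1 burnt (F count now 1)
Step 2: +2 fires, +1 burnt (F count now 2)
Step 3: +2 fires, +2 burnt (F count now 2)
Step 4: +1 fires, +2 burnt (F count now 1)
Step 5: +0 fires, +1 burnt (F count now 0)
Fire out after step 5
Initially T: 14, now '.': 17
Total burnt (originally-T cells now '.'): 6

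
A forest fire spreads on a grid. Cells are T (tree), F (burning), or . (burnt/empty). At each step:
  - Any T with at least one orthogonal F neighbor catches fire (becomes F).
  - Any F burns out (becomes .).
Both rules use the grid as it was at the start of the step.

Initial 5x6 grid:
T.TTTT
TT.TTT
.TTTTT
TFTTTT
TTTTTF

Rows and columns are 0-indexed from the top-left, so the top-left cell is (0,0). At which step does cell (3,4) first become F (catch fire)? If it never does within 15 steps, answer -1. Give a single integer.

Step 1: cell (3,4)='T' (+6 fires, +2 burnt)
Step 2: cell (3,4)='F' (+8 fires, +6 burnt)
  -> target ignites at step 2
Step 3: cell (3,4)='.' (+4 fires, +8 burnt)
Step 4: cell (3,4)='.' (+4 fires, +4 burnt)
Step 5: cell (3,4)='.' (+2 fires, +4 burnt)
Step 6: cell (3,4)='.' (+1 fires, +2 burnt)
Step 7: cell (3,4)='.' (+0 fires, +1 burnt)
  fire out at step 7

2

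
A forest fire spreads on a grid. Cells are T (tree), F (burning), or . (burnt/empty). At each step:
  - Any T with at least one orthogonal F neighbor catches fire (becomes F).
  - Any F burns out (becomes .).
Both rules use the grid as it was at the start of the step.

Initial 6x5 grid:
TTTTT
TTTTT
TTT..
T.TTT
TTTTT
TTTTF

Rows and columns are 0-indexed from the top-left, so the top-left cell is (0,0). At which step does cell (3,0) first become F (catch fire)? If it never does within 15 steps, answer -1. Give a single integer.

Step 1: cell (3,0)='T' (+2 fires, +1 burnt)
Step 2: cell (3,0)='T' (+3 fires, +2 burnt)
Step 3: cell (3,0)='T' (+3 fires, +3 burnt)
Step 4: cell (3,0)='T' (+3 fires, +3 burnt)
Step 5: cell (3,0)='T' (+2 fires, +3 burnt)
Step 6: cell (3,0)='F' (+3 fires, +2 burnt)
  -> target ignites at step 6
Step 7: cell (3,0)='.' (+4 fires, +3 burnt)
Step 8: cell (3,0)='.' (+4 fires, +4 burnt)
Step 9: cell (3,0)='.' (+2 fires, +4 burnt)
Step 10: cell (3,0)='.' (+0 fires, +2 burnt)
  fire out at step 10

6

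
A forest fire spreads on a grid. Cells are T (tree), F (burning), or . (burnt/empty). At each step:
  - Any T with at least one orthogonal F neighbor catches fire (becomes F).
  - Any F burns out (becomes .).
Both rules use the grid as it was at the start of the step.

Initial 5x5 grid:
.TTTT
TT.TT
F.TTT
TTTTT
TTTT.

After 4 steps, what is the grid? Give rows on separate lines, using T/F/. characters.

Step 1: 2 trees catch fire, 1 burn out
  .TTTT
  FT.TT
  ..TTT
  FTTTT
  TTTT.
Step 2: 3 trees catch fire, 2 burn out
  .TTTT
  .F.TT
  ..TTT
  .FTTT
  FTTT.
Step 3: 3 trees catch fire, 3 burn out
  .FTTT
  ...TT
  ..TTT
  ..FTT
  .FTT.
Step 4: 4 trees catch fire, 3 burn out
  ..FTT
  ...TT
  ..FTT
  ...FT
  ..FT.

..FTT
...TT
..FTT
...FT
..FT.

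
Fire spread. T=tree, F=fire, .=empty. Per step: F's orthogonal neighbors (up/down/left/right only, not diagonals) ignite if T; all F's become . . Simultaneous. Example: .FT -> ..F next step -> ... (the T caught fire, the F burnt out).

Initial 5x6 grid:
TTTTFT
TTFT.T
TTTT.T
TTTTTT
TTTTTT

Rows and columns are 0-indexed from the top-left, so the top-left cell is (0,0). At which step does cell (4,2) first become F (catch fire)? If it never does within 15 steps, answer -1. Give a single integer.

Step 1: cell (4,2)='T' (+6 fires, +2 burnt)
Step 2: cell (4,2)='T' (+6 fires, +6 burnt)
Step 3: cell (4,2)='F' (+6 fires, +6 burnt)
  -> target ignites at step 3
Step 4: cell (4,2)='.' (+5 fires, +6 burnt)
Step 5: cell (4,2)='.' (+3 fires, +5 burnt)
Step 6: cell (4,2)='.' (+0 fires, +3 burnt)
  fire out at step 6

3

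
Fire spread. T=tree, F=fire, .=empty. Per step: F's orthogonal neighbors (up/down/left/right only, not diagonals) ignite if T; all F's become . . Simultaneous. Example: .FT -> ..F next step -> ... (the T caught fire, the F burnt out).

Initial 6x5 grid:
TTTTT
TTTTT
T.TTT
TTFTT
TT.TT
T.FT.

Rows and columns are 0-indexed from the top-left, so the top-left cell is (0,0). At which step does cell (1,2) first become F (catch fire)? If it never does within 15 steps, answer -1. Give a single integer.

Step 1: cell (1,2)='T' (+4 fires, +2 burnt)
Step 2: cell (1,2)='F' (+6 fires, +4 burnt)
  -> target ignites at step 2
Step 3: cell (1,2)='.' (+7 fires, +6 burnt)
Step 4: cell (1,2)='.' (+5 fires, +7 burnt)
Step 5: cell (1,2)='.' (+2 fires, +5 burnt)
Step 6: cell (1,2)='.' (+0 fires, +2 burnt)
  fire out at step 6

2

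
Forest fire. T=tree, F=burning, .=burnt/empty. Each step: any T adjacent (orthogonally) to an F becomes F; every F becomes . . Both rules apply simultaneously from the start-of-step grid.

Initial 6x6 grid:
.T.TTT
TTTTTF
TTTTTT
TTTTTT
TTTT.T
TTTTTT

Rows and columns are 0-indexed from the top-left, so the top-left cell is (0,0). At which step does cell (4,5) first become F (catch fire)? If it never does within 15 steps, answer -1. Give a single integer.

Step 1: cell (4,5)='T' (+3 fires, +1 burnt)
Step 2: cell (4,5)='T' (+4 fires, +3 burnt)
Step 3: cell (4,5)='F' (+5 fires, +4 burnt)
  -> target ignites at step 3
Step 4: cell (4,5)='.' (+4 fires, +5 burnt)
Step 5: cell (4,5)='.' (+6 fires, +4 burnt)
Step 6: cell (4,5)='.' (+4 fires, +6 burnt)
Step 7: cell (4,5)='.' (+3 fires, +4 burnt)
Step 8: cell (4,5)='.' (+2 fires, +3 burnt)
Step 9: cell (4,5)='.' (+1 fires, +2 burnt)
Step 10: cell (4,5)='.' (+0 fires, +1 burnt)
  fire out at step 10

3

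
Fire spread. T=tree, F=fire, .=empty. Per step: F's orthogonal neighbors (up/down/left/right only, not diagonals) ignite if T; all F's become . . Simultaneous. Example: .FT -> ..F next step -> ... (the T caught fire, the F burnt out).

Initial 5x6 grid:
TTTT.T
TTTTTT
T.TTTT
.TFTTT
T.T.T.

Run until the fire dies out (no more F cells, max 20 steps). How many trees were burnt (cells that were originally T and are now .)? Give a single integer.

Answer: 22

Derivation:
Step 1: +4 fires, +1 burnt (F count now 4)
Step 2: +3 fires, +4 burnt (F count now 3)
Step 3: +6 fires, +3 burnt (F count now 6)
Step 4: +5 fires, +6 burnt (F count now 5)
Step 5: +3 fires, +5 burnt (F count now 3)
Step 6: +1 fires, +3 burnt (F count now 1)
Step 7: +0 fires, +1 burnt (F count now 0)
Fire out after step 7
Initially T: 23, now '.': 29
Total burnt (originally-T cells now '.'): 22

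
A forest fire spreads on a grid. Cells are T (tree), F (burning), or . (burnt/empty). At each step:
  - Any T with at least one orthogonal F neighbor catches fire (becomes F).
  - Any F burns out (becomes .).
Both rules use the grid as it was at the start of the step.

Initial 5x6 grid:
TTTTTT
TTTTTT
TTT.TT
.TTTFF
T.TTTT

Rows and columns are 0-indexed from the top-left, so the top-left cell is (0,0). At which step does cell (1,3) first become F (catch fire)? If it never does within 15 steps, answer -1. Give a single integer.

Step 1: cell (1,3)='T' (+5 fires, +2 burnt)
Step 2: cell (1,3)='T' (+4 fires, +5 burnt)
Step 3: cell (1,3)='F' (+6 fires, +4 burnt)
  -> target ignites at step 3
Step 4: cell (1,3)='.' (+3 fires, +6 burnt)
Step 5: cell (1,3)='.' (+3 fires, +3 burnt)
Step 6: cell (1,3)='.' (+2 fires, +3 burnt)
Step 7: cell (1,3)='.' (+1 fires, +2 burnt)
Step 8: cell (1,3)='.' (+0 fires, +1 burnt)
  fire out at step 8

3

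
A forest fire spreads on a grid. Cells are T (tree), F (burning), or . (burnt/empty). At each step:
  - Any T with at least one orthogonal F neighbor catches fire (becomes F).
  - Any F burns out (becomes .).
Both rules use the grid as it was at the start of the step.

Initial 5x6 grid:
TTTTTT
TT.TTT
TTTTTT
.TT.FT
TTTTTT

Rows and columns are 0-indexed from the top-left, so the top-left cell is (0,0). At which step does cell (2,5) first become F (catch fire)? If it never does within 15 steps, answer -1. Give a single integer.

Step 1: cell (2,5)='T' (+3 fires, +1 burnt)
Step 2: cell (2,5)='F' (+5 fires, +3 burnt)
  -> target ignites at step 2
Step 3: cell (2,5)='.' (+5 fires, +5 burnt)
Step 4: cell (2,5)='.' (+5 fires, +5 burnt)
Step 5: cell (2,5)='.' (+5 fires, +5 burnt)
Step 6: cell (2,5)='.' (+2 fires, +5 burnt)
Step 7: cell (2,5)='.' (+1 fires, +2 burnt)
Step 8: cell (2,5)='.' (+0 fires, +1 burnt)
  fire out at step 8

2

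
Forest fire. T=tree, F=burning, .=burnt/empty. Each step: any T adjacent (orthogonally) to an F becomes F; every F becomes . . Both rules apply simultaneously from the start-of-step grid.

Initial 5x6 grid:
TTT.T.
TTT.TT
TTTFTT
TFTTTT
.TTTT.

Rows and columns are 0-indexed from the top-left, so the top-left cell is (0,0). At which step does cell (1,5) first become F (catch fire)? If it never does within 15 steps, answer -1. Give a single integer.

Step 1: cell (1,5)='T' (+7 fires, +2 burnt)
Step 2: cell (1,5)='T' (+8 fires, +7 burnt)
Step 3: cell (1,5)='F' (+7 fires, +8 burnt)
  -> target ignites at step 3
Step 4: cell (1,5)='.' (+1 fires, +7 burnt)
Step 5: cell (1,5)='.' (+0 fires, +1 burnt)
  fire out at step 5

3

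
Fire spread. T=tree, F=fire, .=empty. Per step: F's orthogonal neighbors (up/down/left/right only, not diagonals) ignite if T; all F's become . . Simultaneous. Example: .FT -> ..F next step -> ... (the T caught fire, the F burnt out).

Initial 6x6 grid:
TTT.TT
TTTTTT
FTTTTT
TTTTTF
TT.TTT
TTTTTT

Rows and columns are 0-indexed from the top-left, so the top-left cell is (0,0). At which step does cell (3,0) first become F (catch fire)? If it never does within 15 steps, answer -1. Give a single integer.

Step 1: cell (3,0)='F' (+6 fires, +2 burnt)
  -> target ignites at step 1
Step 2: cell (3,0)='.' (+10 fires, +6 burnt)
Step 3: cell (3,0)='.' (+10 fires, +10 burnt)
Step 4: cell (3,0)='.' (+5 fires, +10 burnt)
Step 5: cell (3,0)='.' (+1 fires, +5 burnt)
Step 6: cell (3,0)='.' (+0 fires, +1 burnt)
  fire out at step 6

1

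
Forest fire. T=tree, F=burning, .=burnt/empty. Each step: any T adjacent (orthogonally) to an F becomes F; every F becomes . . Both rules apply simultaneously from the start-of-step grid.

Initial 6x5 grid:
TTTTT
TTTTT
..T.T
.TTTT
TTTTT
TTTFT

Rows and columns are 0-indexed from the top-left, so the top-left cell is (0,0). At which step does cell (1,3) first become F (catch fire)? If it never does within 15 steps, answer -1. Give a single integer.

Step 1: cell (1,3)='T' (+3 fires, +1 burnt)
Step 2: cell (1,3)='T' (+4 fires, +3 burnt)
Step 3: cell (1,3)='T' (+4 fires, +4 burnt)
Step 4: cell (1,3)='T' (+4 fires, +4 burnt)
Step 5: cell (1,3)='T' (+2 fires, +4 burnt)
Step 6: cell (1,3)='F' (+4 fires, +2 burnt)
  -> target ignites at step 6
Step 7: cell (1,3)='.' (+3 fires, +4 burnt)
Step 8: cell (1,3)='.' (+1 fires, +3 burnt)
Step 9: cell (1,3)='.' (+0 fires, +1 burnt)
  fire out at step 9

6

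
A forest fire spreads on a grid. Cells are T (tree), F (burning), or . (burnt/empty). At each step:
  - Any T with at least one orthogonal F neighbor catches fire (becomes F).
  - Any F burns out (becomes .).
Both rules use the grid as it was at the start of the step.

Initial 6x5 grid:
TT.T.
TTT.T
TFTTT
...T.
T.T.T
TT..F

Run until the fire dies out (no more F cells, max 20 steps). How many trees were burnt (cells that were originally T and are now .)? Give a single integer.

Answer: 12

Derivation:
Step 1: +4 fires, +2 burnt (F count now 4)
Step 2: +4 fires, +4 burnt (F count now 4)
Step 3: +3 fires, +4 burnt (F count now 3)
Step 4: +1 fires, +3 burnt (F count now 1)
Step 5: +0 fires, +1 burnt (F count now 0)
Fire out after step 5
Initially T: 17, now '.': 25
Total burnt (originally-T cells now '.'): 12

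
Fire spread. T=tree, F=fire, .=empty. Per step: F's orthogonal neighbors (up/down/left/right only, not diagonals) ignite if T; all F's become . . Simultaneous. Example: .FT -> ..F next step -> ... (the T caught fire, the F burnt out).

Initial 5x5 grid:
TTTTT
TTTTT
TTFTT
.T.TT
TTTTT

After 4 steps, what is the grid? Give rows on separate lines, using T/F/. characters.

Step 1: 3 trees catch fire, 1 burn out
  TTTTT
  TTFTT
  TF.FT
  .T.TT
  TTTTT
Step 2: 7 trees catch fire, 3 burn out
  TTFTT
  TF.FT
  F...F
  .F.FT
  TTTTT
Step 3: 7 trees catch fire, 7 burn out
  TF.FT
  F...F
  .....
  ....F
  TFTFT
Step 4: 5 trees catch fire, 7 burn out
  F...F
  .....
  .....
  .....
  F.F.F

F...F
.....
.....
.....
F.F.F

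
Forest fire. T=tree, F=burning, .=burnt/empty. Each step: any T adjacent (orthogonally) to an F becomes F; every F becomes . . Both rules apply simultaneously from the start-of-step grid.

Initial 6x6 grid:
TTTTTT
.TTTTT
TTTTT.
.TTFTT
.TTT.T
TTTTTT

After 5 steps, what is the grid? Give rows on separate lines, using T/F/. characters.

Step 1: 4 trees catch fire, 1 burn out
  TTTTTT
  .TTTTT
  TTTFT.
  .TF.FT
  .TTF.T
  TTTTTT
Step 2: 7 trees catch fire, 4 burn out
  TTTTTT
  .TTFTT
  TTF.F.
  .F...F
  .TF..T
  TTTFTT
Step 3: 8 trees catch fire, 7 burn out
  TTTFTT
  .TF.FT
  TF....
  ......
  .F...F
  TTF.FT
Step 4: 7 trees catch fire, 8 burn out
  TTF.FT
  .F...F
  F.....
  ......
  ......
  TF...F
Step 5: 3 trees catch fire, 7 burn out
  TF...F
  ......
  ......
  ......
  ......
  F.....

TF...F
......
......
......
......
F.....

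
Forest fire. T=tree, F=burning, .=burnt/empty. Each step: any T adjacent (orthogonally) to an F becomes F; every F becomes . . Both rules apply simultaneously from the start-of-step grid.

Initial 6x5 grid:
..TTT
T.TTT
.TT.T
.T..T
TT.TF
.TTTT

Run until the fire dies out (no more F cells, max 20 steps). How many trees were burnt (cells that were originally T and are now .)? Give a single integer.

Step 1: +3 fires, +1 burnt (F count now 3)
Step 2: +2 fires, +3 burnt (F count now 2)
Step 3: +2 fires, +2 burnt (F count now 2)
Step 4: +3 fires, +2 burnt (F count now 3)
Step 5: +3 fires, +3 burnt (F count now 3)
Step 6: +4 fires, +3 burnt (F count now 4)
Step 7: +1 fires, +4 burnt (F count now 1)
Step 8: +0 fires, +1 burnt (F count now 0)
Fire out after step 8
Initially T: 19, now '.': 29
Total burnt (originally-T cells now '.'): 18

Answer: 18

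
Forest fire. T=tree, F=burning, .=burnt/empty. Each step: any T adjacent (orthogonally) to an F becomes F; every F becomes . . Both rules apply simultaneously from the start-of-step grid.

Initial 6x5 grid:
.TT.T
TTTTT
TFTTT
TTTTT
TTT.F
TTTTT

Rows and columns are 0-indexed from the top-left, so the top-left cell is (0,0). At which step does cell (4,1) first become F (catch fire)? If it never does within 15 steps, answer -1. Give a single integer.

Step 1: cell (4,1)='T' (+6 fires, +2 burnt)
Step 2: cell (4,1)='F' (+10 fires, +6 burnt)
  -> target ignites at step 2
Step 3: cell (4,1)='.' (+7 fires, +10 burnt)
Step 4: cell (4,1)='.' (+2 fires, +7 burnt)
Step 5: cell (4,1)='.' (+0 fires, +2 burnt)
  fire out at step 5

2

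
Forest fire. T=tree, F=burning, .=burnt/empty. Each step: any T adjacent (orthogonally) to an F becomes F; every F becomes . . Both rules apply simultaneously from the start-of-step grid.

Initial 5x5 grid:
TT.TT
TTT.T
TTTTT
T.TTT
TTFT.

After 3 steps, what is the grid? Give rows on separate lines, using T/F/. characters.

Step 1: 3 trees catch fire, 1 burn out
  TT.TT
  TTT.T
  TTTTT
  T.FTT
  TF.F.
Step 2: 3 trees catch fire, 3 burn out
  TT.TT
  TTT.T
  TTFTT
  T..FT
  F....
Step 3: 5 trees catch fire, 3 burn out
  TT.TT
  TTF.T
  TF.FT
  F...F
  .....

TT.TT
TTF.T
TF.FT
F...F
.....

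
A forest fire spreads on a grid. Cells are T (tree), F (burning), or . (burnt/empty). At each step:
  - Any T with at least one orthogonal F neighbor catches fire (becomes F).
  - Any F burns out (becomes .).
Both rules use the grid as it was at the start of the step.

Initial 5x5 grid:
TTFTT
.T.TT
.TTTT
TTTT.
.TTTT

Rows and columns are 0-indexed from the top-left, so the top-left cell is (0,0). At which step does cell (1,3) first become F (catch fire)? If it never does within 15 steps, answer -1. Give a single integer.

Step 1: cell (1,3)='T' (+2 fires, +1 burnt)
Step 2: cell (1,3)='F' (+4 fires, +2 burnt)
  -> target ignites at step 2
Step 3: cell (1,3)='.' (+3 fires, +4 burnt)
Step 4: cell (1,3)='.' (+4 fires, +3 burnt)
Step 5: cell (1,3)='.' (+4 fires, +4 burnt)
Step 6: cell (1,3)='.' (+2 fires, +4 burnt)
Step 7: cell (1,3)='.' (+0 fires, +2 burnt)
  fire out at step 7

2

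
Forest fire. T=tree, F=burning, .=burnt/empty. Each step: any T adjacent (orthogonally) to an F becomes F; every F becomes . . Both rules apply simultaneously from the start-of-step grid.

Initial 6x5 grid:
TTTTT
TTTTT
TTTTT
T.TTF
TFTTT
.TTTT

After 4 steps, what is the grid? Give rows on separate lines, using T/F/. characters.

Step 1: 6 trees catch fire, 2 burn out
  TTTTT
  TTTTT
  TTTTF
  T.TF.
  F.FTF
  .FTTT
Step 2: 7 trees catch fire, 6 burn out
  TTTTT
  TTTTF
  TTTF.
  F.F..
  ...F.
  ..FTF
Step 3: 5 trees catch fire, 7 burn out
  TTTTF
  TTTF.
  FTF..
  .....
  .....
  ...F.
Step 4: 4 trees catch fire, 5 burn out
  TTTF.
  FTF..
  .F...
  .....
  .....
  .....

TTTF.
FTF..
.F...
.....
.....
.....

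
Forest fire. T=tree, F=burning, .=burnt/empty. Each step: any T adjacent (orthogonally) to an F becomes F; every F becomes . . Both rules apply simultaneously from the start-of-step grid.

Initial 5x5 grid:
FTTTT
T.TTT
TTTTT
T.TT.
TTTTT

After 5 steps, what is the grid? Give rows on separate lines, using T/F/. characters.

Step 1: 2 trees catch fire, 1 burn out
  .FTTT
  F.TTT
  TTTTT
  T.TT.
  TTTTT
Step 2: 2 trees catch fire, 2 burn out
  ..FTT
  ..TTT
  FTTTT
  T.TT.
  TTTTT
Step 3: 4 trees catch fire, 2 burn out
  ...FT
  ..FTT
  .FTTT
  F.TT.
  TTTTT
Step 4: 4 trees catch fire, 4 burn out
  ....F
  ...FT
  ..FTT
  ..TT.
  FTTTT
Step 5: 4 trees catch fire, 4 burn out
  .....
  ....F
  ...FT
  ..FT.
  .FTTT

.....
....F
...FT
..FT.
.FTTT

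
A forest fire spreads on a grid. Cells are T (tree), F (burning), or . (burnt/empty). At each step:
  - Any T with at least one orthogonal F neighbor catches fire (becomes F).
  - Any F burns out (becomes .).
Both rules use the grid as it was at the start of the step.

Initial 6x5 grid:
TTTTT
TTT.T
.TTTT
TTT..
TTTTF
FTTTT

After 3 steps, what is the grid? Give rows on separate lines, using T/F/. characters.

Step 1: 4 trees catch fire, 2 burn out
  TTTTT
  TTT.T
  .TTTT
  TTT..
  FTTF.
  .FTTF
Step 2: 5 trees catch fire, 4 burn out
  TTTTT
  TTT.T
  .TTTT
  FTT..
  .FF..
  ..FF.
Step 3: 2 trees catch fire, 5 burn out
  TTTTT
  TTT.T
  .TTTT
  .FF..
  .....
  .....

TTTTT
TTT.T
.TTTT
.FF..
.....
.....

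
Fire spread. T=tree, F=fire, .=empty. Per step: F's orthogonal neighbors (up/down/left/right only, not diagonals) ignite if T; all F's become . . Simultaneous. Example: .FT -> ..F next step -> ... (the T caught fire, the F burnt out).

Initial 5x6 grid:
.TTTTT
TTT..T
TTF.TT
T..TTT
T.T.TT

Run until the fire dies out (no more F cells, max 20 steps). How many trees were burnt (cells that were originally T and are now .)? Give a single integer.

Step 1: +2 fires, +1 burnt (F count now 2)
Step 2: +3 fires, +2 burnt (F count now 3)
Step 3: +4 fires, +3 burnt (F count now 4)
Step 4: +2 fires, +4 burnt (F count now 2)
Step 5: +1 fires, +2 burnt (F count now 1)
Step 6: +1 fires, +1 burnt (F count now 1)
Step 7: +1 fires, +1 burnt (F count now 1)
Step 8: +2 fires, +1 burnt (F count now 2)
Step 9: +2 fires, +2 burnt (F count now 2)
Step 10: +2 fires, +2 burnt (F count now 2)
Step 11: +0 fires, +2 burnt (F count now 0)
Fire out after step 11
Initially T: 21, now '.': 29
Total burnt (originally-T cells now '.'): 20

Answer: 20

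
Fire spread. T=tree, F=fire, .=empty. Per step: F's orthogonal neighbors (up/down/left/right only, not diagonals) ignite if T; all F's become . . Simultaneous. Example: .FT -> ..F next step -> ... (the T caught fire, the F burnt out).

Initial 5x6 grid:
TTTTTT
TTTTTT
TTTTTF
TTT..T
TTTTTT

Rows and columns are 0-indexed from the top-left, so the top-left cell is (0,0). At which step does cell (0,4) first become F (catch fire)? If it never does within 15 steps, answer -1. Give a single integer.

Step 1: cell (0,4)='T' (+3 fires, +1 burnt)
Step 2: cell (0,4)='T' (+4 fires, +3 burnt)
Step 3: cell (0,4)='F' (+4 fires, +4 burnt)
  -> target ignites at step 3
Step 4: cell (0,4)='.' (+5 fires, +4 burnt)
Step 5: cell (0,4)='.' (+5 fires, +5 burnt)
Step 6: cell (0,4)='.' (+4 fires, +5 burnt)
Step 7: cell (0,4)='.' (+2 fires, +4 burnt)
Step 8: cell (0,4)='.' (+0 fires, +2 burnt)
  fire out at step 8

3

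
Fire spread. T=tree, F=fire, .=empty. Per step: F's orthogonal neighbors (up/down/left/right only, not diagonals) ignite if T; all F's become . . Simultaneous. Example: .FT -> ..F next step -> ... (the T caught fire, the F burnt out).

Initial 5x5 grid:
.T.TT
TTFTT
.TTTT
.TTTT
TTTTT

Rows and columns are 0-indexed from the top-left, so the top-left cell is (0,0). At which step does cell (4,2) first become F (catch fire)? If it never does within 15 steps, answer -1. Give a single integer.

Step 1: cell (4,2)='T' (+3 fires, +1 burnt)
Step 2: cell (4,2)='T' (+7 fires, +3 burnt)
Step 3: cell (4,2)='F' (+5 fires, +7 burnt)
  -> target ignites at step 3
Step 4: cell (4,2)='.' (+3 fires, +5 burnt)
Step 5: cell (4,2)='.' (+2 fires, +3 burnt)
Step 6: cell (4,2)='.' (+0 fires, +2 burnt)
  fire out at step 6

3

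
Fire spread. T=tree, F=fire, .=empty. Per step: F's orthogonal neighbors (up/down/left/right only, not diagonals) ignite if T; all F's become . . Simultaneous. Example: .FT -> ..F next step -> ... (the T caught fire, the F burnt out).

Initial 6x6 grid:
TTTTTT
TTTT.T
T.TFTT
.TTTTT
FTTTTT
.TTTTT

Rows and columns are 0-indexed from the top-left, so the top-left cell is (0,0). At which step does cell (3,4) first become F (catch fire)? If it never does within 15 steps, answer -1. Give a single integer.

Step 1: cell (3,4)='T' (+5 fires, +2 burnt)
Step 2: cell (3,4)='F' (+9 fires, +5 burnt)
  -> target ignites at step 2
Step 3: cell (3,4)='.' (+8 fires, +9 burnt)
Step 4: cell (3,4)='.' (+5 fires, +8 burnt)
Step 5: cell (3,4)='.' (+3 fires, +5 burnt)
Step 6: cell (3,4)='.' (+0 fires, +3 burnt)
  fire out at step 6

2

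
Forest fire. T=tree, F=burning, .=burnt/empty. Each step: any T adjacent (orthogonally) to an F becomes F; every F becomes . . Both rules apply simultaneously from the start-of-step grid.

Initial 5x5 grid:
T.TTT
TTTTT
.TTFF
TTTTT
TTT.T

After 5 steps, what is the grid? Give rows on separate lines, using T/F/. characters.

Step 1: 5 trees catch fire, 2 burn out
  T.TTT
  TTTFF
  .TF..
  TTTFF
  TTT.T
Step 2: 6 trees catch fire, 5 burn out
  T.TFF
  TTF..
  .F...
  TTF..
  TTT.F
Step 3: 4 trees catch fire, 6 burn out
  T.F..
  TF...
  .....
  TF...
  TTF..
Step 4: 3 trees catch fire, 4 burn out
  T....
  F....
  .....
  F....
  TF...
Step 5: 2 trees catch fire, 3 burn out
  F....
  .....
  .....
  .....
  F....

F....
.....
.....
.....
F....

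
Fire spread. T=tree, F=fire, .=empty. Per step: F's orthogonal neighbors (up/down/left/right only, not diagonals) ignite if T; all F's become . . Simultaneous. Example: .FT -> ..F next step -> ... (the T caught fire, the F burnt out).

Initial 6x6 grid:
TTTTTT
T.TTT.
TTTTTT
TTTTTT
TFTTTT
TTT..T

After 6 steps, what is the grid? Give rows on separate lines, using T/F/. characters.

Step 1: 4 trees catch fire, 1 burn out
  TTTTTT
  T.TTT.
  TTTTTT
  TFTTTT
  F.FTTT
  TFT..T
Step 2: 6 trees catch fire, 4 burn out
  TTTTTT
  T.TTT.
  TFTTTT
  F.FTTT
  ...FTT
  F.F..T
Step 3: 4 trees catch fire, 6 burn out
  TTTTTT
  T.TTT.
  F.FTTT
  ...FTT
  ....FT
  .....T
Step 4: 5 trees catch fire, 4 burn out
  TTTTTT
  F.FTT.
  ...FTT
  ....FT
  .....F
  .....T
Step 5: 6 trees catch fire, 5 burn out
  FTFTTT
  ...FT.
  ....FT
  .....F
  ......
  .....F
Step 6: 4 trees catch fire, 6 burn out
  .F.FTT
  ....F.
  .....F
  ......
  ......
  ......

.F.FTT
....F.
.....F
......
......
......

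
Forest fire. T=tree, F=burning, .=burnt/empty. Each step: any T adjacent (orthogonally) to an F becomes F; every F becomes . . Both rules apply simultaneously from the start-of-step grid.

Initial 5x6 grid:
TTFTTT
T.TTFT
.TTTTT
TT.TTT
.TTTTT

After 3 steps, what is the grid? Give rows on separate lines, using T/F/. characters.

Step 1: 7 trees catch fire, 2 burn out
  TF.FFT
  T.FF.F
  .TTTFT
  TT.TTT
  .TTTTT
Step 2: 6 trees catch fire, 7 burn out
  F....F
  T.....
  .TFF.F
  TT.TFT
  .TTTTT
Step 3: 5 trees catch fire, 6 burn out
  ......
  F.....
  .F....
  TT.F.F
  .TTTFT

......
F.....
.F....
TT.F.F
.TTTFT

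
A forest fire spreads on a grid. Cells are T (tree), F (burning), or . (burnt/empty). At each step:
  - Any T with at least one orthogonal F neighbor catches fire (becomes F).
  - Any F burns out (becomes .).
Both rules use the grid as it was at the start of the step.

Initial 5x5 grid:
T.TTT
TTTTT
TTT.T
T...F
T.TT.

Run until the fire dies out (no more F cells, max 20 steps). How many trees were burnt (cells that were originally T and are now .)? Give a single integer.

Answer: 15

Derivation:
Step 1: +1 fires, +1 burnt (F count now 1)
Step 2: +1 fires, +1 burnt (F count now 1)
Step 3: +2 fires, +1 burnt (F count now 2)
Step 4: +2 fires, +2 burnt (F count now 2)
Step 5: +3 fires, +2 burnt (F count now 3)
Step 6: +2 fires, +3 burnt (F count now 2)
Step 7: +2 fires, +2 burnt (F count now 2)
Step 8: +1 fires, +2 burnt (F count now 1)
Step 9: +1 fires, +1 burnt (F count now 1)
Step 10: +0 fires, +1 burnt (F count now 0)
Fire out after step 10
Initially T: 17, now '.': 23
Total burnt (originally-T cells now '.'): 15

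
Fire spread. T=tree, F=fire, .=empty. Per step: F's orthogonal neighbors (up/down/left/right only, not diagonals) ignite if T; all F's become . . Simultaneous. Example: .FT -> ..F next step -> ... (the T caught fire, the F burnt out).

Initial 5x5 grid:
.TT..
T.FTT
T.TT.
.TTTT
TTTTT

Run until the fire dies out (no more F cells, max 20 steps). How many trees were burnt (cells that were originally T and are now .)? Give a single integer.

Step 1: +3 fires, +1 burnt (F count now 3)
Step 2: +4 fires, +3 burnt (F count now 4)
Step 3: +3 fires, +4 burnt (F count now 3)
Step 4: +3 fires, +3 burnt (F count now 3)
Step 5: +2 fires, +3 burnt (F count now 2)
Step 6: +0 fires, +2 burnt (F count now 0)
Fire out after step 6
Initially T: 17, now '.': 23
Total burnt (originally-T cells now '.'): 15

Answer: 15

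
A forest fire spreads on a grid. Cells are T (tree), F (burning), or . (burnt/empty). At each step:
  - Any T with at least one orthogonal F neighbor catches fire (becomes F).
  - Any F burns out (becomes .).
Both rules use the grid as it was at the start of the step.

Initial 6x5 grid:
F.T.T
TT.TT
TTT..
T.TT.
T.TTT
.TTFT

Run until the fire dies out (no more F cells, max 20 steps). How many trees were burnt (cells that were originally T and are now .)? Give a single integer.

Step 1: +4 fires, +2 burnt (F count now 4)
Step 2: +6 fires, +4 burnt (F count now 6)
Step 3: +3 fires, +6 burnt (F count now 3)
Step 4: +2 fires, +3 burnt (F count now 2)
Step 5: +0 fires, +2 burnt (F count now 0)
Fire out after step 5
Initially T: 19, now '.': 26
Total burnt (originally-T cells now '.'): 15

Answer: 15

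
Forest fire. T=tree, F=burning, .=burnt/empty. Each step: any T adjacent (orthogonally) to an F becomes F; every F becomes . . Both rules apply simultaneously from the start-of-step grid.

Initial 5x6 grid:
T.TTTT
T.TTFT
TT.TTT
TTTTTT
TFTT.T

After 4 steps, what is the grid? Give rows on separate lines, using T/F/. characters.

Step 1: 7 trees catch fire, 2 burn out
  T.TTFT
  T.TF.F
  TT.TFT
  TFTTTT
  F.FT.T
Step 2: 10 trees catch fire, 7 burn out
  T.TF.F
  T.F...
  TF.F.F
  F.FTFT
  ...F.T
Step 3: 4 trees catch fire, 10 burn out
  T.F...
  T.....
  F.....
  ...F.F
  .....T
Step 4: 2 trees catch fire, 4 burn out
  T.....
  F.....
  ......
  ......
  .....F

T.....
F.....
......
......
.....F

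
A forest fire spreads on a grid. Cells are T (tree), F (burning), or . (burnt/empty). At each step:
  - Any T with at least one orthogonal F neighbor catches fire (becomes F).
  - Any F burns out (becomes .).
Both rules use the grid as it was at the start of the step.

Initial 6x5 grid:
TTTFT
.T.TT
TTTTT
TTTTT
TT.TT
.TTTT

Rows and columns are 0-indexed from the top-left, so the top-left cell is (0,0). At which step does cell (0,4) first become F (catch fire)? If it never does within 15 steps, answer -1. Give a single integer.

Step 1: cell (0,4)='F' (+3 fires, +1 burnt)
  -> target ignites at step 1
Step 2: cell (0,4)='.' (+3 fires, +3 burnt)
Step 3: cell (0,4)='.' (+5 fires, +3 burnt)
Step 4: cell (0,4)='.' (+4 fires, +5 burnt)
Step 5: cell (0,4)='.' (+4 fires, +4 burnt)
Step 6: cell (0,4)='.' (+4 fires, +4 burnt)
Step 7: cell (0,4)='.' (+2 fires, +4 burnt)
Step 8: cell (0,4)='.' (+0 fires, +2 burnt)
  fire out at step 8

1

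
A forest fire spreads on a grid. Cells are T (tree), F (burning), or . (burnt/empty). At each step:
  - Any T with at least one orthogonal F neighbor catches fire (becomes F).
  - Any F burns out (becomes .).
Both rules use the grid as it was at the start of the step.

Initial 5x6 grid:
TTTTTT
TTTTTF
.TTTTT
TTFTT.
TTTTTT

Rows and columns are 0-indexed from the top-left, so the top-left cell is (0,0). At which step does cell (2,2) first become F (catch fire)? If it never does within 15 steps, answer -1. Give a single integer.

Step 1: cell (2,2)='F' (+7 fires, +2 burnt)
  -> target ignites at step 1
Step 2: cell (2,2)='.' (+10 fires, +7 burnt)
Step 3: cell (2,2)='.' (+5 fires, +10 burnt)
Step 4: cell (2,2)='.' (+3 fires, +5 burnt)
Step 5: cell (2,2)='.' (+1 fires, +3 burnt)
Step 6: cell (2,2)='.' (+0 fires, +1 burnt)
  fire out at step 6

1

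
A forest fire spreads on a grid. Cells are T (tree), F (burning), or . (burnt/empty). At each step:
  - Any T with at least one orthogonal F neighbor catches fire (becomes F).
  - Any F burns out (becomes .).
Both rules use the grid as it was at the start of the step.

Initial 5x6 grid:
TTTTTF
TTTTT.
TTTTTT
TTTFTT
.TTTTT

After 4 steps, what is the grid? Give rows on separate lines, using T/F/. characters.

Step 1: 5 trees catch fire, 2 burn out
  TTTTF.
  TTTTT.
  TTTFTT
  TTF.FT
  .TTFTT
Step 2: 9 trees catch fire, 5 burn out
  TTTF..
  TTTFF.
  TTF.FT
  TF...F
  .TF.FT
Step 3: 7 trees catch fire, 9 burn out
  TTF...
  TTF...
  TF...F
  F.....
  .F...F
Step 4: 3 trees catch fire, 7 burn out
  TF....
  TF....
  F.....
  ......
  ......

TF....
TF....
F.....
......
......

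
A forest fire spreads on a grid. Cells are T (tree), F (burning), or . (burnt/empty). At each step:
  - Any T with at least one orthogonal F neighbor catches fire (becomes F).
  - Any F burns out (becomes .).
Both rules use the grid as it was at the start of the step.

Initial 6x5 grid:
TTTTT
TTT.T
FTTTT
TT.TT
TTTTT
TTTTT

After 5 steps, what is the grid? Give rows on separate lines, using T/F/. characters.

Step 1: 3 trees catch fire, 1 burn out
  TTTTT
  FTT.T
  .FTTT
  FT.TT
  TTTTT
  TTTTT
Step 2: 5 trees catch fire, 3 burn out
  FTTTT
  .FT.T
  ..FTT
  .F.TT
  FTTTT
  TTTTT
Step 3: 5 trees catch fire, 5 burn out
  .FTTT
  ..F.T
  ...FT
  ...TT
  .FTTT
  FTTTT
Step 4: 5 trees catch fire, 5 burn out
  ..FTT
  ....T
  ....F
  ...FT
  ..FTT
  .FTTT
Step 5: 5 trees catch fire, 5 burn out
  ...FT
  ....F
  .....
  ....F
  ...FT
  ..FTT

...FT
....F
.....
....F
...FT
..FTT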